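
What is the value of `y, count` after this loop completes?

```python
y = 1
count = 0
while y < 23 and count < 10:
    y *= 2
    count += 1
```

Double until >= 23 or 10 iterations
`y, count` takes the values: (1, 0) → (2, 0) → (2, 1) → (4, 1) → (4, 2) → (8, 2) → (8, 3) → (16, 3) → (16, 4) → (32, 4) → (32, 5)

Answer: 32, 5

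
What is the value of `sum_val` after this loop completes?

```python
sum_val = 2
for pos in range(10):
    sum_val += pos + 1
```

Start at 2, add 1 to 10 = 57
`sum_val` takes the values: 2 → 3 → 5 → 8 → 12 → 17 → 23 → 30 → 38 → 47 → 57

Answer: 57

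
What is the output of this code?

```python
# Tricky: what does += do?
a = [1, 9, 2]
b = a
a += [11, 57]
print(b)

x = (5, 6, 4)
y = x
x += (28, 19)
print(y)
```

Key concept: += behavior differs for mutable vs immutable.
Step by step:
`a = [1, 9, 2]` → a = [1, 9, 2]
`b = a` → b = [1, 9, 2] (same object as a)
`a += [11, 57]` → a = [1, 9, 2, 11, 57] (same object as b); b = [1, 9, 2, 11, 57] (same object as a)
`print(b)` → prints [1, 9, 2, 11, 57]
`x = (5, 6, 4)` → x = (5, 6, 4)
`y = x` → y = (5, 6, 4)
`x += (28, 19)` → x = (5, 6, 4, 28, 19)
`print(y)` → prints (5, 6, 4)

Answer:
[1, 9, 2, 11, 57]
(5, 6, 4)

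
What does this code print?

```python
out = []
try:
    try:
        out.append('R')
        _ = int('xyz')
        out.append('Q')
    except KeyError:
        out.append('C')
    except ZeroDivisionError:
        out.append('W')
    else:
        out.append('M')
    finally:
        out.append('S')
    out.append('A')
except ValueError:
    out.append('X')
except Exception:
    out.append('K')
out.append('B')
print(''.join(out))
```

Execution trace: 'R' (inner try body) → 'S' (inner finally) → 'X' (except ValueError) → 'B' (after the try/except). Output: RSXB

Answer: RSXB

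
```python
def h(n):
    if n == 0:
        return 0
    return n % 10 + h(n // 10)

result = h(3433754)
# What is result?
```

Sum of digits of 3433754: 4 + 5 + 7 + 3 + 3 + 4 + 3 = 29

Answer: 29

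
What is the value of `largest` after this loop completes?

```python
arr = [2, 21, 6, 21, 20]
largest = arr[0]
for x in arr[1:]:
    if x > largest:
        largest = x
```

Maximum of [2, 21, 6, 21, 20]
`largest` takes the values: 2 → 21

Answer: 21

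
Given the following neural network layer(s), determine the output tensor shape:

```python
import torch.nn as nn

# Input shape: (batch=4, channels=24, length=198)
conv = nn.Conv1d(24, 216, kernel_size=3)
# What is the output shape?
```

Input: (4, 24, 198) -> Output: (4, 216, 196)

Answer: (4, 216, 196)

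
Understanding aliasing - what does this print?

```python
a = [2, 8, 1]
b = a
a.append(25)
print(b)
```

Key concept: basic list aliasing.
Step by step:
`a = [2, 8, 1]` → a = [2, 8, 1]
`b = a` → b = [2, 8, 1] (same object as a)
`a.append(25)` → a = [2, 8, 1, 25] (same object as b); b = [2, 8, 1, 25] (same object as a)
`print(b)` → prints [2, 8, 1, 25]

Answer: [2, 8, 1, 25]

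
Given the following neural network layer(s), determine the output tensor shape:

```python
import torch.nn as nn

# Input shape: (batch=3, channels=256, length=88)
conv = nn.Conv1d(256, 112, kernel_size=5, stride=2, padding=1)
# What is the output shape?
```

Input: (3, 256, 88) -> Output: (3, 112, 43)

Answer: (3, 112, 43)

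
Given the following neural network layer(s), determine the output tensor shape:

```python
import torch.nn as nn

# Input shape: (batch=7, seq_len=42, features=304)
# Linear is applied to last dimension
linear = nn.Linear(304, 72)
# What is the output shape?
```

Input: (7, 42, 304) -> Output: (7, 42, 72)

Answer: (7, 42, 72)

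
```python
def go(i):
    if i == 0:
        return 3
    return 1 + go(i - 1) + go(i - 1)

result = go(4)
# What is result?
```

go(i) = 1 + 2·go(i-1), go(0)=3. Closed form: (3+1)·2^4 - 1 = 63.

Answer: 63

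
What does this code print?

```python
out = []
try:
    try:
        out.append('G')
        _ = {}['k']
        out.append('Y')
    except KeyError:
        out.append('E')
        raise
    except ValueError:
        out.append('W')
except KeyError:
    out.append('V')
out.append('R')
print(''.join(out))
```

Execution trace: 'G' (inner try body) → 'E' (inner except KeyError) → 'V' (outer except KeyError) → 'R' (after the try/except). Output: GEVR

Answer: GEVR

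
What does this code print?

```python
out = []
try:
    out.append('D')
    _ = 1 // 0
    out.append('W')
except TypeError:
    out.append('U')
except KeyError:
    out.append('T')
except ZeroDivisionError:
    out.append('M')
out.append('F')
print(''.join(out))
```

Execution trace: 'D' (try body) → 'M' (except ZeroDivisionError) → 'F' (after the try/except). Output: DMF

Answer: DMF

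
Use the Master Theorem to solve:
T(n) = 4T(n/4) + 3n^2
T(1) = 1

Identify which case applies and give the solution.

a=4, b=4, f(n)=3n^2. log_4(4) = 1. Since c=2 > 1 and the regularity condition holds (4(n/4)^2 = (4/4^2)n^2 with 4/4^2 < 1), Case 3 applies: T(n) = Θ(f(n)) = O(n^2).

Answer: O(n^2) - Case 3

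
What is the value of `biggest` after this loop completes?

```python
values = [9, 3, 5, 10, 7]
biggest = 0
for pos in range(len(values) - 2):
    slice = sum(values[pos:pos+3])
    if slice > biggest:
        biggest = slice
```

Max sum of 3-element window in [9, 3, 5, 10, 7]
`biggest` takes the values: 0 → 17 → 18 → 22

Answer: 22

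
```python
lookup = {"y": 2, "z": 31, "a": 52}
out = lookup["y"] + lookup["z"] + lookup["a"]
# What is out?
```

Trace:
`lookup = {"y": 2, "z": 31, "a": 52}` → lookup = {'y': 2, 'z': 31, 'a': 52}
`out = lookup["y"] + lookup["z"] + lookup["a"]` → out = 85
So out = 85

Answer: 85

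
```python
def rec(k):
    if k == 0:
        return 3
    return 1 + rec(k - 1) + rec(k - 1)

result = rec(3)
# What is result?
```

rec(k) = 1 + 2·rec(k-1), rec(0)=3. Closed form: (3+1)·2^3 - 1 = 31.

Answer: 31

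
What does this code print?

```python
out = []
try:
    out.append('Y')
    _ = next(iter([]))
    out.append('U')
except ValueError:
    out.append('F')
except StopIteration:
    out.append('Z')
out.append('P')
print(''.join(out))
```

Execution trace: 'Y' (try body) → 'Z' (except StopIteration) → 'P' (after the try/except). Output: YZP

Answer: YZP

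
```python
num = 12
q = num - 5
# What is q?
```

Trace:
`num = 12` → num = 12
`q = num - 5` → q = 7
So q = 7

Answer: 7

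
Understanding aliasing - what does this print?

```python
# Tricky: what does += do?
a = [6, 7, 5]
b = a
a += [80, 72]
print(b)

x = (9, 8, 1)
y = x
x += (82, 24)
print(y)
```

Key concept: += behavior differs for mutable vs immutable.
Step by step:
`a = [6, 7, 5]` → a = [6, 7, 5]
`b = a` → b = [6, 7, 5] (same object as a)
`a += [80, 72]` → a = [6, 7, 5, 80, 72] (same object as b); b = [6, 7, 5, 80, 72] (same object as a)
`print(b)` → prints [6, 7, 5, 80, 72]
`x = (9, 8, 1)` → x = (9, 8, 1)
`y = x` → y = (9, 8, 1)
`x += (82, 24)` → x = (9, 8, 1, 82, 24)
`print(y)` → prints (9, 8, 1)

Answer:
[6, 7, 5, 80, 72]
(9, 8, 1)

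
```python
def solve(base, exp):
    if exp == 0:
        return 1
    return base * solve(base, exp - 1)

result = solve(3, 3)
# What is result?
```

solve(3, 3) = 3 * 3 * 3 = 27

Answer: 27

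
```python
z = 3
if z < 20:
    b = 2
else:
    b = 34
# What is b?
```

Trace:
`z = 3` → z = 3
`if z < 20: ...` → z < 20 is True → b = 2
So b = 2

Answer: 2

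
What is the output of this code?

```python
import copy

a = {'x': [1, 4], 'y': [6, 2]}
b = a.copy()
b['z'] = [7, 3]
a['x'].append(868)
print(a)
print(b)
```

Key concept: shallow copy of dict with mutable values.
Step by step:
`a = {'x': [1, 4], 'y': [6, 2]}` → a = {'x': [1, 4], 'y': [6, 2]}
`b = a.copy()` → b = {'x': [1, 4], 'y': [6, 2]}
`b['z'] = [7, 3]` → b = {'x': [1, 4], 'y': [6, 2], 'z': [7, 3]}
`a['x'].append(868)` → a = {'x': [1, 4, 868], 'y': [6, 2]}; b = {'x': [1, 4, 868], 'y': [6, 2], 'z': [7, 3]}
`print(a)` → prints {'x': [1, 4, 868], 'y': [6, 2]}
`print(b)` → prints {'x': [1, 4, 868], 'y': [6, 2], 'z': [7, 3]}

Answer:
{'x': [1, 4, 868], 'y': [6, 2]}
{'x': [1, 4, 868], 'y': [6, 2], 'z': [7, 3]}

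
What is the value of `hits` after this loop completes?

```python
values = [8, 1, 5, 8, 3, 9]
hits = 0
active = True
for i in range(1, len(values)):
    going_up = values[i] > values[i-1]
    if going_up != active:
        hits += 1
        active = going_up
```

Count direction changes in [8, 1, 5, 8, 3, 9]
`hits` takes the values: 0 → 1 → 2 → 3 → 4

Answer: 4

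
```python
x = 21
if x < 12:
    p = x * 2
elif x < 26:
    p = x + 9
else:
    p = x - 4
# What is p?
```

Trace:
`x = 21` → x = 21
`if x < 12: ...` → x < 12 is False, x < 26 is True → p = 30
So p = 30

Answer: 30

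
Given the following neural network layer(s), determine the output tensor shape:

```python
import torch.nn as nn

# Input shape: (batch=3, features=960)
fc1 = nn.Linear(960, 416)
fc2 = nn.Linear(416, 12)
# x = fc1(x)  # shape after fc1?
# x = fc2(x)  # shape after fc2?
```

Input: (3, 960) -> after fc1: (3, 416) -> Output: (3, 12)

Answer: (3, 12)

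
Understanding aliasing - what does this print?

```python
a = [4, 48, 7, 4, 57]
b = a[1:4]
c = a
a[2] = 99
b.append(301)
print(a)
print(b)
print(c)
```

Key concept: slice vs alias.
Step by step:
`a = [4, 48, 7, 4, 57]` → a = [4, 48, 7, 4, 57]
`b = a[1:4]` → b = [48, 7, 4]
`c = a` → c = [4, 48, 7, 4, 57] (same object as a)
`a[2] = 99` → a = [4, 48, 99, 4, 57] (same object as c); c = [4, 48, 99, 4, 57] (same object as a)
`b.append(301)` → b = [48, 7, 4, 301]
`print(a)` → prints [4, 48, 99, 4, 57]
`print(b)` → prints [48, 7, 4, 301]
`print(c)` → prints [4, 48, 99, 4, 57]

Answer:
[4, 48, 99, 4, 57]
[48, 7, 4, 301]
[4, 48, 99, 4, 57]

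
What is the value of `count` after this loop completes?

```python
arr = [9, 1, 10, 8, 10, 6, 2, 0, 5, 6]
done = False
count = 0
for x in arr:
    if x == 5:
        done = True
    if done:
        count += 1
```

Count elements after first 5 in [9, 1, 10, 8, 10, 6, 2, 0, 5, 6]
`count` takes the values: 0 → 1 → 2

Answer: 2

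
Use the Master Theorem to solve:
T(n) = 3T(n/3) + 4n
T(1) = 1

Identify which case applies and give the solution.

a=3, b=3, f(n)=4n. log_3(3) = 1. Since c=1 = 1, Case 2 applies: T(n) = Θ(n^log_b(a) · log n) = O(n log n).

Answer: O(n log n) - Case 2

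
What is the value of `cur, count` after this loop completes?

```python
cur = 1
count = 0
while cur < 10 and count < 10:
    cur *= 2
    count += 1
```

Double until >= 10 or 10 iterations
`cur, count` takes the values: (1, 0) → (2, 0) → (2, 1) → (4, 1) → (4, 2) → (8, 2) → (8, 3) → (16, 3) → (16, 4)

Answer: 16, 4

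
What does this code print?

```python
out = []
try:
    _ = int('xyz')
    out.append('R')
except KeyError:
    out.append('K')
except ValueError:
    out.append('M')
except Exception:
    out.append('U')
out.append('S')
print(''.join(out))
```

Execution trace: 'M' (except ValueError) → 'S' (after the try/except). Output: MS

Answer: MS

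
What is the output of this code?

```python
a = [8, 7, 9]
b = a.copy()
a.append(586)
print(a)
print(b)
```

Key concept: list.copy() creates independent copy.
Step by step:
`a = [8, 7, 9]` → a = [8, 7, 9]
`b = a.copy()` → b = [8, 7, 9]
`a.append(586)` → a = [8, 7, 9, 586]
`print(a)` → prints [8, 7, 9, 586]
`print(b)` → prints [8, 7, 9]

Answer:
[8, 7, 9, 586]
[8, 7, 9]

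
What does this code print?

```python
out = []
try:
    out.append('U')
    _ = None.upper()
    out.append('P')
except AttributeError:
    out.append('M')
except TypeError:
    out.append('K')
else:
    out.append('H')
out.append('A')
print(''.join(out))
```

Execution trace: 'U' (try body) → 'M' (except AttributeError) → 'A' (after the try/except). Output: UMA

Answer: UMA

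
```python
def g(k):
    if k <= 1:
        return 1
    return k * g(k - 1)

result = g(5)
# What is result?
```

g(5) = 5 * 4 * 3 * 2 * 1 = 120

Answer: 120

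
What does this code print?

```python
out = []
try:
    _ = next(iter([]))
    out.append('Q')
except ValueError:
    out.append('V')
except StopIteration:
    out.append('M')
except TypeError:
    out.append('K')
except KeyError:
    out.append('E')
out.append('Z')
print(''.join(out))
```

Execution trace: 'M' (except StopIteration) → 'Z' (after the try/except). Output: MZ

Answer: MZ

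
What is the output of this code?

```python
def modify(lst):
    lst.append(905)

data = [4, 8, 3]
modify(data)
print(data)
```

Key concept: function modifies passed list.
Step by step:
`data = [4, 8, 3]` → data = [4, 8, 3]
`modify(data)` → data = [4, 8, 3, 905]
`print(data)` → prints [4, 8, 3, 905]

Answer: [4, 8, 3, 905]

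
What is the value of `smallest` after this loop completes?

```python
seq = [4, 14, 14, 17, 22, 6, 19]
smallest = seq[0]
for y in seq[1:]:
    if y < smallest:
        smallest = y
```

Minimum of [4, 14, 14, 17, 22, 6, 19]
`smallest` takes the values: 4

Answer: 4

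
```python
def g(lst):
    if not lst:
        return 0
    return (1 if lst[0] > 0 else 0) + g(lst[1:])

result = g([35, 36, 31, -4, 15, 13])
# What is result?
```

Count of positive elements in [35, 36, 31, -4, 15, 13] = 5

Answer: 5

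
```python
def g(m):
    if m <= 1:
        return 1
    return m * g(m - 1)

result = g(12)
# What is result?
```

g(12) = 12 * 11 * 10 * 9 * 8 * 7 * 6 * 5 * 4 * 3 * 2 * 1 = 479001600

Answer: 479001600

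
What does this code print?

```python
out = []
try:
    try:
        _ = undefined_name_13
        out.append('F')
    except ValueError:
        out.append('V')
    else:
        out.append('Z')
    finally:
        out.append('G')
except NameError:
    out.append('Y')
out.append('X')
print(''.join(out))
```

Execution trace: 'G' (finally) → 'Y' (outer except NameError) → 'X' (after the try/except). Output: GYX

Answer: GYX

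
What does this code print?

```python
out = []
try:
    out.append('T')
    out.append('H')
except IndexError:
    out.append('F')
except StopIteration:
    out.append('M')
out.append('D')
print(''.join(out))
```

Execution trace: 'T' (try body) → 'H' (try body, no exception) → 'D' (after the try/except). Output: THD

Answer: THD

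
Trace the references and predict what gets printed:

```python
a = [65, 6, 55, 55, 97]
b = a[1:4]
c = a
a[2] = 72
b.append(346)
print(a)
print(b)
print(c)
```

Key concept: slice vs alias.
Step by step:
`a = [65, 6, 55, 55, 97]` → a = [65, 6, 55, 55, 97]
`b = a[1:4]` → b = [6, 55, 55]
`c = a` → c = [65, 6, 55, 55, 97] (same object as a)
`a[2] = 72` → a = [65, 6, 72, 55, 97] (same object as c); c = [65, 6, 72, 55, 97] (same object as a)
`b.append(346)` → b = [6, 55, 55, 346]
`print(a)` → prints [65, 6, 72, 55, 97]
`print(b)` → prints [6, 55, 55, 346]
`print(c)` → prints [65, 6, 72, 55, 97]

Answer:
[65, 6, 72, 55, 97]
[6, 55, 55, 346]
[65, 6, 72, 55, 97]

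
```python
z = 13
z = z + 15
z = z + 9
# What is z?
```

Trace:
`z = 13` → z = 13
`z = z + 15` → z = 28
`z = z + 9` → z = 37
So z = 37

Answer: 37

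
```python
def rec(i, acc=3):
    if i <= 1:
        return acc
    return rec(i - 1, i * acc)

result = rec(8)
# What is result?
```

Accumulator trace (n, acc): (8, 3) -> (7, 24) -> (6, 168) -> (5, 1008) -> (4, 5040) -> (3, 20160) -> (2, 60480) -> (1, 120960) -> return 120960

Answer: 120960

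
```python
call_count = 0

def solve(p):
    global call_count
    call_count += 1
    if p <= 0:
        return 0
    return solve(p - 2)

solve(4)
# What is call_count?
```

Linear recursion stepping by 2: 3 calls from p=4 down to ≤0.

Answer: 3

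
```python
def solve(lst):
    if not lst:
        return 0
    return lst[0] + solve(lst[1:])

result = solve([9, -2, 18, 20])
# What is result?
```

9 + (-2) + 18 + 20 + 0 = 45

Answer: 45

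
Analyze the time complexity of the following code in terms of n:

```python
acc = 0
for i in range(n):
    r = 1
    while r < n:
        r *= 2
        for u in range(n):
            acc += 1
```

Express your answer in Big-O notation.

Each loop level contributes: n × log n × n. Multiplying the contributions gives O(n^2 log n).

Answer: O(n^2 log n)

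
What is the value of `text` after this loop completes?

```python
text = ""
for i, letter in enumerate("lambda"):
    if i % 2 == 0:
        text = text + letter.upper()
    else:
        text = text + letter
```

Uppercase even positions in 'lambda'
`text` takes the values: "" → "L" → "La" → "LaM" → "LaMb" → "LaMbD" → "LaMbDa"

Answer: "LaMbDa"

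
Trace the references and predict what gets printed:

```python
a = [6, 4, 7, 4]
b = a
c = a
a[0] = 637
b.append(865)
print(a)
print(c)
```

Key concept: multiple aliases.
Step by step:
`a = [6, 4, 7, 4]` → a = [6, 4, 7, 4]
`b = a` → b = [6, 4, 7, 4] (same object as a)
`c = a` → c = [6, 4, 7, 4] (same object as a, b)
`a[0] = 637` → a = [637, 4, 7, 4] (same object as b, c); b = [637, 4, 7, 4] (same object as a, c); c = [637, 4, 7, 4] (same object as a, b)
`b.append(865)` → a = [637, 4, 7, 4, 865] (same object as b, c); b = [637, 4, 7, 4, 865] (same object as a, c); c = [637, 4, 7, 4, 865] (same object as a, b)
`print(a)` → prints [637, 4, 7, 4, 865]
`print(c)` → prints [637, 4, 7, 4, 865]

Answer:
[637, 4, 7, 4, 865]
[637, 4, 7, 4, 865]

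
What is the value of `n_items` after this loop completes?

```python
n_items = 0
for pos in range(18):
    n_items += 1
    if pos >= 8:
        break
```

Loop breaks when pos reaches 8, n_items is 9
`n_items` takes the values: 0 → 1 → 2 → 3 → 4 → 5 → 6 → 7 → 8 → 9

Answer: 9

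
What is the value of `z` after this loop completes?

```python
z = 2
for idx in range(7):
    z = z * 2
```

Multiply by 2, 7 times: 2 * 2^7 = 256
`z` takes the values: 2 → 4 → 8 → 16 → 32 → 64 → 128 → 256

Answer: 256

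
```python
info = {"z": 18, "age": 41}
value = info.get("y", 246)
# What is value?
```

Trace:
`info = {"z": 18, "age": 41}` → info = {'z': 18, 'age': 41}
`value = info.get("y", 246)` → value = 246
So value = 246

Answer: 246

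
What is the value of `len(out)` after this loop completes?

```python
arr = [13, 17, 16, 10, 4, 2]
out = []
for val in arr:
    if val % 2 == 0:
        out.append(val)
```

Count even numbers in [13, 17, 16, 10, 4, 2]
`out` takes the values: [] → [16] → [16, 10] → [16, 10, 4] → [16, 10, 4, 2]
So `len(out)` = 4

Answer: 4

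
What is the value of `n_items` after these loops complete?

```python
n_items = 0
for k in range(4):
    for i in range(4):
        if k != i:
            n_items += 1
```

4² - 4 (exclude diagonal)
`n_items` takes the values: 0 → 1 → 2 → 3 → 4 → 5 → 6 → 7 → 8 → 9 → 10 → 11 → 12

Answer: 12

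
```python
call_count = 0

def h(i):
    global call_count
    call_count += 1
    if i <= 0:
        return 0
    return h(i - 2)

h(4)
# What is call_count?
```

Linear recursion stepping by 2: 3 calls from i=4 down to ≤0.

Answer: 3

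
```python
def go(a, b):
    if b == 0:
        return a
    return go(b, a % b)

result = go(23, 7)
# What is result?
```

go(23, 7) -> go(7, 2) -> go(2, 1) -> go(1, 0) -> 1

Answer: 1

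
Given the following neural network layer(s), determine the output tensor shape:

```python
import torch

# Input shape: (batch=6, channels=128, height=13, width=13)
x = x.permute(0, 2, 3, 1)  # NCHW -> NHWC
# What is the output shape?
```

Input: (6, 128, 13, 13) -> Output: (6, 13, 13, 128)

Answer: (6, 13, 13, 128)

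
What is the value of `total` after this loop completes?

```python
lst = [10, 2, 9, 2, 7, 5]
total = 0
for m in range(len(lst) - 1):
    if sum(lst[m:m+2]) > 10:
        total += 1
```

Count windows with sum > 10
`total` takes the values: 0 → 1 → 2 → 3 → 4

Answer: 4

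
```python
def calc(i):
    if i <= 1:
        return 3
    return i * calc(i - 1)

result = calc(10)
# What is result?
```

calc(10) = 10 * 9 * 8 * 7 * 6 * 5 * 4 * 3 * 2 * 3 = 10886400

Answer: 10886400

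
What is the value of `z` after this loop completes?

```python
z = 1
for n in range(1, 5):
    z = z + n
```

Start at 1, add 1 through 4
`z` takes the values: 1 → 2 → 4 → 7 → 11

Answer: 11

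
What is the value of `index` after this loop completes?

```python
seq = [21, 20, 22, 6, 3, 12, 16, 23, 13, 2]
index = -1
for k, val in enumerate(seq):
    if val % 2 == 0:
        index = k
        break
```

First even number index in [21, 20, 22, 6, 3, 12, 16, 23, 13, 2]
`index` takes the values: -1 → 1

Answer: 1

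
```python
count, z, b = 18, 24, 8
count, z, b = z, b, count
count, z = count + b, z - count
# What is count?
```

Trace:
`count, z, b = 18, 24, 8` → count = 18; z = 24; b = 8
`count, z, b = z, b, count` → count = 24; z = 8; b = 18
`count, z = count + b, z - count` → count = 42; z = -16
So count = 42

Answer: 42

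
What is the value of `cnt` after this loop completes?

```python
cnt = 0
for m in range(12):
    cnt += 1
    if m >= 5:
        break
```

Loop breaks when m reaches 5, cnt is 6
`cnt` takes the values: 0 → 1 → 2 → 3 → 4 → 5 → 6

Answer: 6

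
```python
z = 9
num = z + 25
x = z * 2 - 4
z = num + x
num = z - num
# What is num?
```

Trace:
`z = 9` → z = 9
`num = z + 25` → num = 34
`x = z * 2 - 4` → x = 14
`z = num + x` → z = 48
`num = z - num` → num = 14
So num = 14

Answer: 14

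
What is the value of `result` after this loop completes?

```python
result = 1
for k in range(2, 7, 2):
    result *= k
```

Product of even numbers 2 to 6
`result` takes the values: 1 → 2 → 8 → 48

Answer: 48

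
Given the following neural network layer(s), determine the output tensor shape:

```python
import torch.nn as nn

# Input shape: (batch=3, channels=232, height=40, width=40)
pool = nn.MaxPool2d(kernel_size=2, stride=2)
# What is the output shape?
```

Input: (3, 232, 40, 40) -> Output: (3, 232, 20, 20)

Answer: (3, 232, 20, 20)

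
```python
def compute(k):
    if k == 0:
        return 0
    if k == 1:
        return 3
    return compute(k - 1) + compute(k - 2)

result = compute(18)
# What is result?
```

Build up from base cases: compute(0)=0, compute(1)=3, compute(2)=3, compute(3)=6, compute(4)=9, compute(5)=15, compute(6)=24, ..., compute(18)=7752

Answer: 7752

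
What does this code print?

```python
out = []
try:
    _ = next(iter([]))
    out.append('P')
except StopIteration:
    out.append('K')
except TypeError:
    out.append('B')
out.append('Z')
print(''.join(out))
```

Execution trace: 'K' (except StopIteration) → 'Z' (after the try/except). Output: KZ

Answer: KZ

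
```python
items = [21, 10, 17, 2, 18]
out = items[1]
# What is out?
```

Trace:
`items = [21, 10, 17, 2, 18]` → items = [21, 10, 17, 2, 18]
`out = items[1]` → out = 10
So out = 10

Answer: 10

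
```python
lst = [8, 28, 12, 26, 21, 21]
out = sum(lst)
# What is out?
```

Trace:
`lst = [8, 28, 12, 26, 21, 21]` → lst = [8, 28, 12, 26, 21, 21]
`out = sum(lst)` → out = 116
So out = 116

Answer: 116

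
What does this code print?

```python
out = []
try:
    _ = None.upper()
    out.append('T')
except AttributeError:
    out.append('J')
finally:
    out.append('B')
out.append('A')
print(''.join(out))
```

Execution trace: 'J' (except AttributeError) → 'B' (finally) → 'A' (after the try/except). Output: JBA

Answer: JBA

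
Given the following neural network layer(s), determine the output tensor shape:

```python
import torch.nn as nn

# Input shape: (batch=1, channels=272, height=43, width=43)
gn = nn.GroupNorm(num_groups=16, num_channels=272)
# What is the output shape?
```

Input: (1, 272, 43, 43) -> Output: (1, 272, 43, 43)

Answer: (1, 272, 43, 43)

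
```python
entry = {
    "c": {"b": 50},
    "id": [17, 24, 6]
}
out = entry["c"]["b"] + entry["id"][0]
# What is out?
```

Trace:
`entry = { ...` → entry = {'c': {'b': 50}, 'id': [17, 24, 6]}
`out = entry["c"]["b"] + entry["id"][0]` → out = 67
So out = 67

Answer: 67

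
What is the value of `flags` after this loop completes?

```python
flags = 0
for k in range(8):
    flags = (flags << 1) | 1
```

Build 8 consecutive 1-bits: 0b11111111
`flags` takes the values: 0 → 1 → 3 → 7 → 15 → 31 → 63 → 127 → 255

Answer: 255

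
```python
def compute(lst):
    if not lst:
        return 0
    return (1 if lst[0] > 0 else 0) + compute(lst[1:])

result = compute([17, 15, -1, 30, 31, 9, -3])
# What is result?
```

Count of positive elements in [17, 15, -1, 30, 31, 9, -3] = 5

Answer: 5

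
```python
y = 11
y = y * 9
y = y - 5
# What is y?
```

Trace:
`y = 11` → y = 11
`y = y * 9` → y = 99
`y = y - 5` → y = 94
So y = 94

Answer: 94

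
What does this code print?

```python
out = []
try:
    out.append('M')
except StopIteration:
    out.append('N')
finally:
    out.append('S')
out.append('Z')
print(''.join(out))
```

Execution trace: 'M' (try body, no exception) → 'S' (finally) → 'Z' (after the try/except). Output: MSZ

Answer: MSZ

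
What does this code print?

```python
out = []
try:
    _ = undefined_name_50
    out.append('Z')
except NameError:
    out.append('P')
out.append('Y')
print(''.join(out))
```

Execution trace: 'P' (except NameError) → 'Y' (after the try/except). Output: PY

Answer: PY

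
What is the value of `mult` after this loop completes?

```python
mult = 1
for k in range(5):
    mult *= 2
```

2^5 = 32
`mult` takes the values: 1 → 2 → 4 → 8 → 16 → 32

Answer: 32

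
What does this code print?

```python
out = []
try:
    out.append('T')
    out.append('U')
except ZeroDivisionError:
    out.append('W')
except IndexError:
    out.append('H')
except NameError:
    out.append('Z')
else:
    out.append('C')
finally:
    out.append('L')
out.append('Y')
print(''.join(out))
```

Execution trace: 'T' (try body) → 'U' (try body, no exception) → 'C' (else) → 'L' (finally) → 'Y' (after the try/except). Output: TUCLY

Answer: TUCLY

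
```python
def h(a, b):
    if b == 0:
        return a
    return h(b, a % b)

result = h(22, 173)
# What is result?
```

h(22, 173) -> h(173, 22) -> h(22, 19) -> h(19, 3) -> h(3, 1) -> h(1, 0) -> 1

Answer: 1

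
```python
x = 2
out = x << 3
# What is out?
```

Trace:
`x = 2` → x = 2
`out = x << 3` → out = 16
So out = 16

Answer: 16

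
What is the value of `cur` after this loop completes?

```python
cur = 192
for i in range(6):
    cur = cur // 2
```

Halve 6 times: 192 // 2^6 = 3
`cur` takes the values: 192 → 96 → 48 → 24 → 12 → 6 → 3

Answer: 3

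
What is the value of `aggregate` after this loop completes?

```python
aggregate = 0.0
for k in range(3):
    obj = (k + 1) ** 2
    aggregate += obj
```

Sum of squared losses 1² + 2² + ... + 3²
`aggregate` takes the values: 0.0 → 1.0 → 5.0 → 14.0

Answer: 14.0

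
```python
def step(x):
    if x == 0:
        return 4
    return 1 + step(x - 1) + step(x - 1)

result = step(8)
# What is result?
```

step(x) = 1 + 2·step(x-1), step(0)=4. Closed form: (4+1)·2^8 - 1 = 1279.

Answer: 1279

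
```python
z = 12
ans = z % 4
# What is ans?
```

Trace:
`z = 12` → z = 12
`ans = z % 4` → ans = 0
So ans = 0

Answer: 0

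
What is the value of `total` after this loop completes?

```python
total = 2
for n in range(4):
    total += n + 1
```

Start at 2, add 1 to 4 = 12
`total` takes the values: 2 → 3 → 5 → 8 → 12

Answer: 12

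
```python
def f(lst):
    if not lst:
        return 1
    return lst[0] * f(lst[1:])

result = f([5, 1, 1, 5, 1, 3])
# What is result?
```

Product over [5, 1, 1, 5, 1, 3] = 5 * 1 * 1 * 5 * 1 * 3 = 75

Answer: 75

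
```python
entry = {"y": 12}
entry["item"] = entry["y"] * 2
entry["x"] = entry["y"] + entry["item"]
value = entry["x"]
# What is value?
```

Trace:
`entry = {"y": 12}` → entry = {'y': 12}
`entry["item"] = entry["y"] * 2` → entry = {'y': 12, 'item': 24}
`entry["x"] = entry["y"] + entry["item"]` → entry = {'y': 12, 'item': 24, 'x': 36}
`value = entry["x"]` → value = 36
So value = 36

Answer: 36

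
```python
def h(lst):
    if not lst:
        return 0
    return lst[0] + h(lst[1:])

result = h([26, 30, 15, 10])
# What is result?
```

26 + 30 + 15 + 10 + 0 = 81

Answer: 81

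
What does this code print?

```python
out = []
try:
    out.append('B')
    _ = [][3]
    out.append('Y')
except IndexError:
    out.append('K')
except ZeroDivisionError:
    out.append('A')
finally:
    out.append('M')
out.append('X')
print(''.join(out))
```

Execution trace: 'B' (try body) → 'K' (except IndexError) → 'M' (finally) → 'X' (after the try/except). Output: BKMX

Answer: BKMX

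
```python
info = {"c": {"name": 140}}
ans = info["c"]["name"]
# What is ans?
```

Trace:
`info = {"c": {"name": 140}}` → info = {'c': {'name': 140}}
`ans = info["c"]["name"]` → ans = 140
So ans = 140

Answer: 140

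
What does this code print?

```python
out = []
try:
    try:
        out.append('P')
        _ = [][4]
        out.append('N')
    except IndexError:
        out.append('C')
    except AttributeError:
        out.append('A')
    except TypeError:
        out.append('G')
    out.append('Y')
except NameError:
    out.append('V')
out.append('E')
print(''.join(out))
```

Execution trace: 'P' (inner try body) → 'C' (inner except IndexError) → 'Y' (try body, no exception) → 'E' (after the try/except). Output: PCYE

Answer: PCYE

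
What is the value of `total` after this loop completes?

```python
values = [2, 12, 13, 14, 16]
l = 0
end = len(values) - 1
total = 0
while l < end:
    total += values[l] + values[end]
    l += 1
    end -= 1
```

Sum of pairs from ends
`total` takes the values: 0 → 18 → 44

Answer: 44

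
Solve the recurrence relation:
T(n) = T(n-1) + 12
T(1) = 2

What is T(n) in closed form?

Unrolling: T(n) = T(1) + 12·(n-1) = 2 + 12(n-1) = 12n - 10.

Answer: T(n) = 12n - 10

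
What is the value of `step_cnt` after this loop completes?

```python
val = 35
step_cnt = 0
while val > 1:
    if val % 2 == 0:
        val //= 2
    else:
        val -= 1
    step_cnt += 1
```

Steps to reduce 35 to 1
`step_cnt` takes the values: 0 → 1 → 2 → 3 → 4 → 5 → 6 → 7

Answer: 7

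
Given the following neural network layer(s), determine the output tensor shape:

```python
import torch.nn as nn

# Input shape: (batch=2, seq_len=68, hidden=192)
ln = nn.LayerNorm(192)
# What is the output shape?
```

Input: (2, 68, 192) -> Output: (2, 68, 192)

Answer: (2, 68, 192)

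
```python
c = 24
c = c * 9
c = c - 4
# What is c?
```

Trace:
`c = 24` → c = 24
`c = c * 9` → c = 216
`c = c - 4` → c = 212
So c = 212

Answer: 212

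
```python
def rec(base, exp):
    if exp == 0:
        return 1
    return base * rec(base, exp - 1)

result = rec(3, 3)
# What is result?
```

rec(3, 3) = 3 * 3 * 3 = 27

Answer: 27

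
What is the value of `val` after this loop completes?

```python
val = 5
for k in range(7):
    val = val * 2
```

Multiply by 2, 7 times: 5 * 2^7 = 640
`val` takes the values: 5 → 10 → 20 → 40 → 80 → 160 → 320 → 640

Answer: 640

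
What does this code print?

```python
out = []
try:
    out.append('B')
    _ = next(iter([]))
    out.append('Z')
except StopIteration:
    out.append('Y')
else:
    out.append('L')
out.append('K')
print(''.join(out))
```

Execution trace: 'B' (try body) → 'Y' (except StopIteration) → 'K' (after the try/except). Output: BYK

Answer: BYK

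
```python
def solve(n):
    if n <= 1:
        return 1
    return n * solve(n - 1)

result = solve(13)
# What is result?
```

solve(13) = 13 * 12 * 11 * 10 * 9 * 8 * 7 * 6 * 5 * 4 * 3 * 2 * 1 = 6227020800

Answer: 6227020800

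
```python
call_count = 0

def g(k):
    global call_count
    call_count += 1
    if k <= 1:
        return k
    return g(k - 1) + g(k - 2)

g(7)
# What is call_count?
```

Calls(k) = 1 + Calls(k-1) + Calls(k-2); Calls(0)=Calls(1)=1. For k=7 this gives 41.

Answer: 41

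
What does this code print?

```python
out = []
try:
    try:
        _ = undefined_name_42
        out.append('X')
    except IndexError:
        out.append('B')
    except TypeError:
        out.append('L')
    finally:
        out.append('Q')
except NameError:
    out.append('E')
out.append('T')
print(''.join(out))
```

Execution trace: 'Q' (finally) → 'E' (outer except NameError) → 'T' (after the try/except). Output: QET

Answer: QET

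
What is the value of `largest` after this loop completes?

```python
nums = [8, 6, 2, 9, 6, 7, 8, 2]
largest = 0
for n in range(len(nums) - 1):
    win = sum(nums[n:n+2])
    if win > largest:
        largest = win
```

Max sum of 2-element window in [8, 6, 2, 9, 6, 7, 8, 2]
`largest` takes the values: 0 → 14 → 15

Answer: 15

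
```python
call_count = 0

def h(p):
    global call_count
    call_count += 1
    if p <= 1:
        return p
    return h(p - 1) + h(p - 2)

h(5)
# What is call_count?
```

Calls(p) = 1 + Calls(p-1) + Calls(p-2); Calls(0)=Calls(1)=1. For p=5 this gives 15.

Answer: 15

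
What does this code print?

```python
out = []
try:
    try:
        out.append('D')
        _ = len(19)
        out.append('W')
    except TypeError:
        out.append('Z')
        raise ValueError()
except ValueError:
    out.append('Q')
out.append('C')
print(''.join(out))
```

Execution trace: 'D' (inner try body) → 'Z' (inner except TypeError) → 'Q' (outer except ValueError) → 'C' (after the try/except). Output: DZQC

Answer: DZQC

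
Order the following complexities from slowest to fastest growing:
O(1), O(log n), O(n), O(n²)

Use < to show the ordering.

Ordered by growth rate: O(1) < O(log n) < O(n) < O(n²)

Answer: O(1) < O(log n) < O(n) < O(n²)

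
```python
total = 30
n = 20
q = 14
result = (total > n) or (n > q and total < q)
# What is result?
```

Trace:
`total = 30` → total = 30
`n = 20` → n = 20
`q = 14` → q = 14
`result = (total > n) or (n > q and total < q)` → result = True
So result = True

Answer: True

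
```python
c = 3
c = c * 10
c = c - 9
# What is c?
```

Trace:
`c = 3` → c = 3
`c = c * 10` → c = 30
`c = c - 9` → c = 21
So c = 21

Answer: 21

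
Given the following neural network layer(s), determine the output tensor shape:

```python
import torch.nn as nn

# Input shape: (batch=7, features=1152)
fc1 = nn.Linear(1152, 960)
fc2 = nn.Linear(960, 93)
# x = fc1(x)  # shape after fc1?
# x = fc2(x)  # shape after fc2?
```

Input: (7, 1152) -> after fc1: (7, 960) -> Output: (7, 93)

Answer: (7, 93)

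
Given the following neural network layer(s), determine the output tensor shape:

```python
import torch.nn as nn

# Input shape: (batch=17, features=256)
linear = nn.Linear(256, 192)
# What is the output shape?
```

Input: (17, 256) -> Output: (17, 192)

Answer: (17, 192)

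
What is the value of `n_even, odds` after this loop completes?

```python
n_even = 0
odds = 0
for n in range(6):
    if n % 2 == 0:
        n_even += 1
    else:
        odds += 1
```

Count evens and odds in range(6)
`n_even, odds` takes the values: (0, 0) → (1, 0) → (1, 1) → (2, 1) → (2, 2) → (3, 2) → (3, 3)

Answer: 3, 3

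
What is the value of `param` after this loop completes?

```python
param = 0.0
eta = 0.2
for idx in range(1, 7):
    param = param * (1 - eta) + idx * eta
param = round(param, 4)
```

Moving average with lr=0.2
`param` takes the values: 0.0 → 0.2 → 0.56 → 1.048 → 1.6384 → 2.31072 → 3.048576 → 3.0486

Answer: 3.0486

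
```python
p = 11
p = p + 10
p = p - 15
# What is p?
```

Trace:
`p = 11` → p = 11
`p = p + 10` → p = 21
`p = p - 15` → p = 6
So p = 6

Answer: 6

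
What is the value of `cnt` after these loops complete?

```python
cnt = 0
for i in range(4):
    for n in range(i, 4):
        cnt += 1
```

Upper triangle: 4 + 3 + ... + 1
`cnt` takes the values: 0 → 1 → 2 → 3 → 4 → 5 → 6 → 7 → 8 → 9 → 10

Answer: 10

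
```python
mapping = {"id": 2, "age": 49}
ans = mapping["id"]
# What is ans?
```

Trace:
`mapping = {"id": 2, "age": 49}` → mapping = {'id': 2, 'age': 49}
`ans = mapping["id"]` → ans = 2
So ans = 2

Answer: 2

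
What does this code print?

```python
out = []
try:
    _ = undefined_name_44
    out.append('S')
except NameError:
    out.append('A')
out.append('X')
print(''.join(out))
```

Execution trace: 'A' (except NameError) → 'X' (after the try/except). Output: AX

Answer: AX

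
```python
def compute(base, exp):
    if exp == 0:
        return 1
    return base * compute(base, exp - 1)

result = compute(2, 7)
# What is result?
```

compute(2, 7) = 2 * 2 * 2 * 2 * 2 * 2 * 2 = 128

Answer: 128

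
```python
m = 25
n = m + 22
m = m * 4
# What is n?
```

Trace:
`m = 25` → m = 25
`n = m + 22` → n = 47
`m = m * 4` → m = 100
So n = 47

Answer: 47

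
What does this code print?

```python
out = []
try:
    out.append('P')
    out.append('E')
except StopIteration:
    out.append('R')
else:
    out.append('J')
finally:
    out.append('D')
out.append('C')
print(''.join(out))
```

Execution trace: 'P' (try body) → 'E' (try body, no exception) → 'J' (else) → 'D' (finally) → 'C' (after the try/except). Output: PEJDC

Answer: PEJDC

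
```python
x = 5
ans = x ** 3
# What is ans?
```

Trace:
`x = 5` → x = 5
`ans = x ** 3` → ans = 125
So ans = 125

Answer: 125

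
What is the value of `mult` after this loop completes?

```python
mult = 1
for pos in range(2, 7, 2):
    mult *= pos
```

Product of even numbers 2 to 6
`mult` takes the values: 1 → 2 → 8 → 48

Answer: 48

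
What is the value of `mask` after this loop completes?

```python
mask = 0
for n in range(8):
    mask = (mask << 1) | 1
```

Build 8 consecutive 1-bits: 0b11111111
`mask` takes the values: 0 → 1 → 3 → 7 → 15 → 31 → 63 → 127 → 255

Answer: 255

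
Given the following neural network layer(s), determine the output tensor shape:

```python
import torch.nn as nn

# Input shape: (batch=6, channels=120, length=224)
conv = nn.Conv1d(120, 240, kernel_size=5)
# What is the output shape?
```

Input: (6, 120, 224) -> Output: (6, 240, 220)

Answer: (6, 240, 220)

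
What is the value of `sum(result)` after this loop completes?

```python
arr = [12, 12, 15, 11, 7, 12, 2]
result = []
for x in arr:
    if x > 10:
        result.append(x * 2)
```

Sum of doubled values > 10
`result` takes the values: [] → [24] → [24, 24] → [24, 24, 30] → [24, 24, 30, 22] → [24, 24, 30, 22, 24]
So `sum(result)` = 124

Answer: 124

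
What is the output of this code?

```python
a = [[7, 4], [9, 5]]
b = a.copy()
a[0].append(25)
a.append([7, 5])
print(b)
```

Key concept: shallow copy with nested lists.
Step by step:
`a = [[7, 4], [9, 5]]` → a = [[7, 4], [9, 5]]
`b = a.copy()` → b = [[7, 4], [9, 5]]
`a[0].append(25)` → a = [[7, 4, 25], [9, 5]]; b = [[7, 4, 25], [9, 5]]
`a.append([7, 5])` → a = [[7, 4, 25], [9, 5], [7, 5]]
`print(b)` → prints [[7, 4, 25], [9, 5]]

Answer: [[7, 4, 25], [9, 5]]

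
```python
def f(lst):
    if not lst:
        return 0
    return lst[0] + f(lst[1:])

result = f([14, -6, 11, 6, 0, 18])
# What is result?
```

14 + (-6) + 11 + 6 + 0 + 18 + 0 = 43

Answer: 43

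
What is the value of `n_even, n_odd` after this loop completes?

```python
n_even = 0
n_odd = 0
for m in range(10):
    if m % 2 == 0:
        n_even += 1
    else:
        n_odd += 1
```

Count evens and odds in range(10)
`n_even, n_odd` takes the values: (0, 0) → (1, 0) → (1, 1) → (2, 1) → (2, 2) → (3, 2) → (3, 3) → (4, 3) → (4, 4) → (5, 4) → (5, 5)

Answer: 5, 5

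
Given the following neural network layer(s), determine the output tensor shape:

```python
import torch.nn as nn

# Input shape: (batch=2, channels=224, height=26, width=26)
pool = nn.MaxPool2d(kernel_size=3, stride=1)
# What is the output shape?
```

Input: (2, 224, 26, 26) -> Output: (2, 224, 24, 24)

Answer: (2, 224, 24, 24)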